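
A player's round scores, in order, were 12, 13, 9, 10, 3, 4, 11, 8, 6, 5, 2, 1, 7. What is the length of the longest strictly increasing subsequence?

4

Track the smallest tail for each achievable length (strict):
12 → extends → [12]
13 → extends → [12, 13]
9 → replaces 12 → [9, 13]
10 → replaces 13 → [9, 10]
3 → replaces 9 → [3, 10]
4 → replaces 10 → [3, 4]
11 → extends → [3, 4, 11]
8 → replaces 11 → [3, 4, 8]
6 → replaces 8 → [3, 4, 6]
5 → replaces 6 → [3, 4, 5]
2 → replaces 3 → [2, 4, 5]
1 → replaces 2 → [1, 4, 5]
7 → extends → [1, 4, 5, 7]
Four tails, so the longest strictly increasing subsequence has length 4 (e.g. 3, 4, 6, 7).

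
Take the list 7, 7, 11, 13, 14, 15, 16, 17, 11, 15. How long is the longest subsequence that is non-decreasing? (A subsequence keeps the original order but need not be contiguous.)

8

Let dp[i] be the length of the longest such subsequence ending at index i:
i:      1  2  3  4  5  6  7  8  9 10
a[i]:   7  7 11 13 14 15 16 17 11 15
dp:     1  2  3  4  5  6  7  8  4  7
Maximum dp value is 8.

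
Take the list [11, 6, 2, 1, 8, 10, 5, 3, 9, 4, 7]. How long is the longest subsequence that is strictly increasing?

Track the smallest tail for each achievable length (strict):
11 → extends → [11]
6 → replaces 11 → [6]
2 → replaces 6 → [2]
1 → replaces 2 → [1]
8 → extends → [1, 8]
10 → extends → [1, 8, 10]
5 → replaces 8 → [1, 5, 10]
3 → replaces 5 → [1, 3, 10]
9 → replaces 10 → [1, 3, 9]
4 → replaces 9 → [1, 3, 4]
7 → extends → [1, 3, 4, 7]
Four tails, so the longest strictly increasing subsequence has length 4 (e.g. 2, 3, 4, 7).

4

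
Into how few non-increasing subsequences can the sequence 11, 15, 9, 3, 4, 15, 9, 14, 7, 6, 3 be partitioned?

4

Place each on the leftmost legal pile:
11 → new pile 1 (tops now [11])
15 → new pile 2 (tops now [11, 15])
9 → pile 1 (tops now [9, 15])
3 → pile 1 (tops now [3, 15])
4 → pile 2 (tops now [3, 4])
15 → new pile 3 (tops now [3, 4, 15])
9 → pile 3 (tops now [3, 4, 9])
14 → new pile 4 (tops now [3, 4, 9, 14])
7 → pile 3 (tops now [3, 4, 7, 14])
6 → pile 3 (tops now [3, 4, 6, 14])
3 → pile 1 (tops now [3, 4, 6, 14])
Four piles.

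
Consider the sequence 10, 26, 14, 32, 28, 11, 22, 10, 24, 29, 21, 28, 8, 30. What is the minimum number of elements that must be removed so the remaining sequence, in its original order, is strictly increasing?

8

Fewest deletions = n − (longest strictly increasing subsequence).
Patience tails:
10 → extends → [10]
26 → extends → [10, 26]
14 → replaces 26 → [10, 14]
32 → extends → [10, 14, 32]
28 → replaces 32 → [10, 14, 28]
11 → replaces 14 → [10, 11, 28]
22 → replaces 28 → [10, 11, 22]
10 → already a tail → [10, 11, 22]
24 → extends → [10, 11, 22, 24]
29 → extends → [10, 11, 22, 24, 29]
21 → replaces 22 → [10, 11, 21, 24, 29]
28 → replaces 29 → [10, 11, 21, 24, 28]
8 → replaces 10 → [8, 11, 21, 24, 28]
30 → extends → [8, 11, 21, 24, 28, 30]
Longest strictly increasing subsequence has length 6, so deletions = 14 − 6 = 8.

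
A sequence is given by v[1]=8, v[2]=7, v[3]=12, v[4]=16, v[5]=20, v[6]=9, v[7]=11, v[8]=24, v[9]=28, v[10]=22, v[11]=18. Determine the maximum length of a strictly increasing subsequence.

Let dp[i] be the length of the longest such subsequence ending at index i:
i:      1  2  3  4  5  6  7  8  9 10 11
v[i]:   8  7 12 16 20  9 11 24 28 22 18
dp:     1  1  2  3  4  2  3  5  6  5  4
Maximum dp value is 6.

6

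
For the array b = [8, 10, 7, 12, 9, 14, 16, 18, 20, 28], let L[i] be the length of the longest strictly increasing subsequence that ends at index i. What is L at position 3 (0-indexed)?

3

dp[i] = 1 + max{dp[j] : j<i, b[j]<b[i]} (or 1 if no such j):
i:      0  1  2  3  4  5  6  7  8  9
b[i]:   8 10  7 12  9 14 16 18 20 28
dp:     1  2  1  3  2  4  5  6  7  8
At index 3 the value is 3.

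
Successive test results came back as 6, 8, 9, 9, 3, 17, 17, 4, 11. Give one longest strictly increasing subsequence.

6, 8, 9, 17

Patience tails give the LIS length; then backtrack through the dp parents:
6 → extends → [6]
8 → extends → [6, 8]
9 → extends → [6, 8, 9]
9 → already a tail → [6, 8, 9]
3 → replaces 6 → [3, 8, 9]
17 → extends → [3, 8, 9, 17]
17 → already a tail → [3, 8, 9, 17]
4 → replaces 8 → [3, 4, 9, 17]
11 → replaces 17 → [3, 4, 9, 11]
Length 4; one witness is 6, 8, 9, 17.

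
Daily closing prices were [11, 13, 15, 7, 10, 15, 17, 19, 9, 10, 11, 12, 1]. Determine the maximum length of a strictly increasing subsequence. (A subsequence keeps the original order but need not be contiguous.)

Track the smallest tail for each achievable length (strict):
11 → extends → [11]
13 → extends → [11, 13]
15 → extends → [11, 13, 15]
7 → replaces 11 → [7, 13, 15]
10 → replaces 13 → [7, 10, 15]
15 → already a tail → [7, 10, 15]
17 → extends → [7, 10, 15, 17]
19 → extends → [7, 10, 15, 17, 19]
9 → replaces 10 → [7, 9, 15, 17, 19]
10 → replaces 15 → [7, 9, 10, 17, 19]
11 → replaces 17 → [7, 9, 10, 11, 19]
12 → replaces 19 → [7, 9, 10, 11, 12]
1 → replaces 7 → [1, 9, 10, 11, 12]
Five tails, so the longest strictly increasing subsequence has length 5 (e.g. 11, 13, 15, 17, 19).

5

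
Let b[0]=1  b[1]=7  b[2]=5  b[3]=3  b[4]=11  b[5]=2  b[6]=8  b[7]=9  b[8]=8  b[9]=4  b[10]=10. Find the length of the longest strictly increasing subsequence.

Track the smallest tail for each achievable length (strict):
1 → extends → [1]
7 → extends → [1, 7]
5 → replaces 7 → [1, 5]
3 → replaces 5 → [1, 3]
11 → extends → [1, 3, 11]
2 → replaces 3 → [1, 2, 11]
8 → replaces 11 → [1, 2, 8]
9 → extends → [1, 2, 8, 9]
8 → already a tail → [1, 2, 8, 9]
4 → replaces 8 → [1, 2, 4, 9]
10 → extends → [1, 2, 4, 9, 10]
Five tails, so the longest strictly increasing subsequence has length 5 (e.g. 1, 7, 8, 9, 10).

5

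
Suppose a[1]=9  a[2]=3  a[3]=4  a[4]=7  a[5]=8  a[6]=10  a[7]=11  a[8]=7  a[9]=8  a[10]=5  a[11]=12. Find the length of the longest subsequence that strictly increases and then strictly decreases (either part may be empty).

inc[i] = longest strictly increasing subsequence ending at i; dec[i] = longest strictly decreasing subsequence starting at i:
i:      1  2  3  4  5  6  7  8  9 10 11
a[i]:   9  3  4  7  8 10 11  7  8  5 12
inc:    1  1  2  3  4  5  6  3  4  3  7
dec:    4  1  1  2  3  3  3  2  2  1  1
Best peak at i=7 (value 11): inc=6, dec=3, length 6+3−1 = 8.

8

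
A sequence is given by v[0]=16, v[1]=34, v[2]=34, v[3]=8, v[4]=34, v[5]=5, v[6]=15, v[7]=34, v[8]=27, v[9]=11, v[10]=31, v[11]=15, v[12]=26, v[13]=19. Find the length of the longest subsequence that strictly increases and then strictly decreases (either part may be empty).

inc[i] = longest strictly increasing subsequence ending at i; dec[i] = longest strictly decreasing subsequence starting at i:
i:      0  1  2  3  4  5  6  7  8  9 10 11 12 13
v[i]:  16 34 34  8 34  5 15 34 27 11 31 15 26 19
inc:    1  2  2  1  2  1  2  3  3  2  4  3  4  4
dec:    3  4  4  2  4  1  2  4  3  1  3  1  2  1
Best peak at i=7 (value 34): inc=3, dec=4, length 3+4−1 = 6.

6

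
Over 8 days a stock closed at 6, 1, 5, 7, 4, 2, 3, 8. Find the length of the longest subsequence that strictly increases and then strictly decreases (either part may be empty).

5

inc[i] = longest strictly increasing subsequence ending at i; dec[i] = longest strictly decreasing subsequence starting at i:
i:     1 2 3 4 5 6 7 8
a[i]:  6 1 5 7 4 2 3 8
inc:   1 1 2 3 2 2 3 4
dec:   4 1 3 3 2 1 1 1
Best peak at i=4 (value 7): inc=3, dec=3, length 3+3−1 = 5.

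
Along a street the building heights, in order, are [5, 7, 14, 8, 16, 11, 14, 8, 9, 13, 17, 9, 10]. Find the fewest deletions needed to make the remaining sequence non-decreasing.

Fewest deletions = n − (longest non-decreasing subsequence).
Patience tails:
5 → extends → [5]
7 → extends → [5, 7]
14 → extends → [5, 7, 14]
8 → replaces 14 → [5, 7, 8]
16 → extends → [5, 7, 8, 16]
11 → replaces 16 → [5, 7, 8, 11]
14 → extends → [5, 7, 8, 11, 14]
8 → replaces 11 → [5, 7, 8, 8, 14]
9 → replaces 14 → [5, 7, 8, 8, 9]
13 → extends → [5, 7, 8, 8, 9, 13]
17 → extends → [5, 7, 8, 8, 9, 13, 17]
9 → replaces 13 → [5, 7, 8, 8, 9, 9, 17]
10 → replaces 17 → [5, 7, 8, 8, 9, 9, 10]
Longest non-decreasing subsequence has length 7, so deletions = 13 − 7 = 6.

6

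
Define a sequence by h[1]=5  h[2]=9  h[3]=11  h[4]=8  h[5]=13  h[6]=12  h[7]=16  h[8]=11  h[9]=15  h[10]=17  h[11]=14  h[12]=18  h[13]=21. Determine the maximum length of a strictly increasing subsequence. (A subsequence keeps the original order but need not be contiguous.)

8

Track the smallest tail for each achievable length (strict):
5 → extends → [5]
9 → extends → [5, 9]
11 → extends → [5, 9, 11]
8 → replaces 9 → [5, 8, 11]
13 → extends → [5, 8, 11, 13]
12 → replaces 13 → [5, 8, 11, 12]
16 → extends → [5, 8, 11, 12, 16]
11 → already a tail → [5, 8, 11, 12, 16]
15 → replaces 16 → [5, 8, 11, 12, 15]
17 → extends → [5, 8, 11, 12, 15, 17]
14 → replaces 15 → [5, 8, 11, 12, 14, 17]
18 → extends → [5, 8, 11, 12, 14, 17, 18]
21 → extends → [5, 8, 11, 12, 14, 17, 18, 21]
Eight tails, so the longest strictly increasing subsequence has length 8 (e.g. 5, 9, 11, 13, 16, 17, 18, 21).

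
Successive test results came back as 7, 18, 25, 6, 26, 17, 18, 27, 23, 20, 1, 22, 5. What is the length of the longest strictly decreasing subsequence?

Negate each value so 'decreasing' becomes 'increasing', then run patience tails on the negated sequence:
-7 → extends → [-7]
-18 → replaces -7 → [-18]
-25 → replaces -18 → [-25]
-6 → extends → [-25, -6]
-26 → replaces -25 → [-26, -6]
-17 → replaces -6 → [-26, -17]
-18 → replaces -17 → [-26, -18]
-27 → replaces -26 → [-27, -18]
-23 → replaces -18 → [-27, -23]
-20 → extends → [-27, -23, -20]
-1 → extends → [-27, -23, -20, -1]
-22 → replaces -20 → [-27, -23, -22, -1]
-5 → replaces -1 → [-27, -23, -22, -5]
Four tails, so the longest strictly decreasing subsequence of the original has length 4.

4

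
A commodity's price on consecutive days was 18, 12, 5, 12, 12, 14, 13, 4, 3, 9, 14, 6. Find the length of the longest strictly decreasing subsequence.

5

Let dp[i] be the longest strictly decreasing subsequence ending at i:
i:      1  2  3  4  5  6  7  8  9 10 11 12
a[i]:  18 12  5 12 12 14 13  4  3  9 14  6
dp:     1  2  3  2  2  2  3  4  5  4  2  5
Maximum is 5.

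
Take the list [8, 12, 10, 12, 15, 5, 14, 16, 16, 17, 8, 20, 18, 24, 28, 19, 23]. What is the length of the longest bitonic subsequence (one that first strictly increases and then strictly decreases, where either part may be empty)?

10

inc[i] = longest strictly increasing subsequence ending at i; dec[i] = longest strictly decreasing subsequence starting at i:
i:      1  2  3  4  5  6  7  8  9 10 11 12 13 14 15 16 17
a[i]:   8 12 10 12 15  5 14 16 16 17  8 20 18 24 28 19 23
inc:    1  2  2  3  4  1  4  5  5  6  2  7  7  8  9  8  9
dec:    2  3  2  2  3  1  2  2  2  2  1  2  1  2  2  1  1
Best peak at i=15 (value 28): inc=9, dec=2, length 9+2−1 = 10.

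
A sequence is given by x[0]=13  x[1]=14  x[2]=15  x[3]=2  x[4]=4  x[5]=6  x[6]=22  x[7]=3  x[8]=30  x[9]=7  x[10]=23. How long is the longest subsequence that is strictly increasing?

Track the smallest tail for each achievable length (strict):
13 → extends → [13]
14 → extends → [13, 14]
15 → extends → [13, 14, 15]
2 → replaces 13 → [2, 14, 15]
4 → replaces 14 → [2, 4, 15]
6 → replaces 15 → [2, 4, 6]
22 → extends → [2, 4, 6, 22]
3 → replaces 4 → [2, 3, 6, 22]
30 → extends → [2, 3, 6, 22, 30]
7 → replaces 22 → [2, 3, 6, 7, 30]
23 → replaces 30 → [2, 3, 6, 7, 23]
Five tails, so the longest strictly increasing subsequence has length 5 (e.g. 13, 14, 15, 22, 30).

5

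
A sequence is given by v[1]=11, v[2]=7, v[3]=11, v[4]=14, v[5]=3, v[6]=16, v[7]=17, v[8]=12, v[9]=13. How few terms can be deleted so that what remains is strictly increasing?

4

Fewest deletions = n − (longest strictly increasing subsequence).
i:      1  2  3  4  5  6  7  8  9
v[i]:  11  7 11 14  3 16 17 12 13
dp:     1  1  2  3  1  4  5  3  4
max dp = 5, so deletions = 9 − 5 = 4.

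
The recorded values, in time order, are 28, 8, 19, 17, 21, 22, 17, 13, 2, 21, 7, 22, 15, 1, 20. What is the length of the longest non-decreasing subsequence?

5

Track the smallest tail for each achievable length (allowing ties):
28 → extends → [28]
8 → replaces 28 → [8]
19 → extends → [8, 19]
17 → replaces 19 → [8, 17]
21 → extends → [8, 17, 21]
22 → extends → [8, 17, 21, 22]
17 → replaces 21 → [8, 17, 17, 22]
13 → replaces 17 → [8, 13, 17, 22]
2 → replaces 8 → [2, 13, 17, 22]
21 → replaces 22 → [2, 13, 17, 21]
7 → replaces 13 → [2, 7, 17, 21]
22 → extends → [2, 7, 17, 21, 22]
15 → replaces 17 → [2, 7, 15, 21, 22]
1 → replaces 2 → [1, 7, 15, 21, 22]
20 → replaces 21 → [1, 7, 15, 20, 22]
Five tails, so the longest non-decreasing subsequence has length 5 (e.g. 8, 19, 21, 22, 22).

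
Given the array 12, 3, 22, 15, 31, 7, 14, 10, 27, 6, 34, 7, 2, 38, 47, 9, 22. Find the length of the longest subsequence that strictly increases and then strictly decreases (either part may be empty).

8

inc[i] = longest strictly increasing subsequence ending at i; dec[i] = longest strictly decreasing subsequence starting at i:
i:      1  2  3  4  5  6  7  8  9 10 11 12 13 14 15 16 17
a[i]:  12  3 22 15 31  7 14 10 27  6 34  7  2 38 47  9 22
inc:    1  1  2  2  3  2  3  3  4  2  5  3  1  6  7  4  5
dec:    4  2  6  5  5  3  4  3  3  2  3  2  1  2  2  1  1
Best peak at i=15 (value 47): inc=7, dec=2, length 7+2−1 = 8.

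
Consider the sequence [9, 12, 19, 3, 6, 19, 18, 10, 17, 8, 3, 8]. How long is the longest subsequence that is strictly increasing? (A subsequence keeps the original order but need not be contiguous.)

4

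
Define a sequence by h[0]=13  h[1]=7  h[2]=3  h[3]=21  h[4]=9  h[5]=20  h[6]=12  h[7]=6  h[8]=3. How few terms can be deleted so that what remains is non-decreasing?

6

Fewest deletions = n − (longest non-decreasing subsequence).
Patience tails:
13 → extends → [13]
7 → replaces 13 → [7]
3 → replaces 7 → [3]
21 → extends → [3, 21]
9 → replaces 21 → [3, 9]
20 → extends → [3, 9, 20]
12 → replaces 20 → [3, 9, 12]
6 → replaces 9 → [3, 6, 12]
3 → replaces 6 → [3, 3, 12]
Longest non-decreasing subsequence has length 3, so deletions = 9 − 3 = 6.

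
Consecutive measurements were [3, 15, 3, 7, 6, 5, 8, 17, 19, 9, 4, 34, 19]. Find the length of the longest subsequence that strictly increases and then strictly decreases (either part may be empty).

inc[i] = longest strictly increasing subsequence ending at i; dec[i] = longest strictly decreasing subsequence starting at i:
i:      1  2  3  4  5  6  7  8  9 10 11 12 13
a[i]:   3 15  3  7  6  5  8 17 19  9  4 34 19
inc:    1  2  1  2  2  2  3  4  5  4  2  6  5
dec:    1  5  1  4  3  2  2  3  3  2  1  2  1
Best peak at i=9 (value 19): inc=5, dec=3, length 5+3−1 = 7.

7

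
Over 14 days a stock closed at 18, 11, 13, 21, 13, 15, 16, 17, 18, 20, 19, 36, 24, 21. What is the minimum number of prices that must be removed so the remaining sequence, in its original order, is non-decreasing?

Fewest deletions = n − (longest non-decreasing subsequence).
i:      1  2  3  4  5  6  7  8  9 10 11 12 13 14
a[i]:  18 11 13 21 13 15 16 17 18 20 19 36 24 21
dp:     1  1  2  3  3  4  5  6  7  8  8  9  9  9
max dp = 9, so deletions = 14 − 9 = 5.

5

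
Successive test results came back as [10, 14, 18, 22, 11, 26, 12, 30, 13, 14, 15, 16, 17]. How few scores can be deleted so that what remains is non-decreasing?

5

Fewest deletions = n − (longest non-decreasing subsequence).
Patience tails:
10 → extends → [10]
14 → extends → [10, 14]
18 → extends → [10, 14, 18]
22 → extends → [10, 14, 18, 22]
11 → replaces 14 → [10, 11, 18, 22]
26 → extends → [10, 11, 18, 22, 26]
12 → replaces 18 → [10, 11, 12, 22, 26]
30 → extends → [10, 11, 12, 22, 26, 30]
13 → replaces 22 → [10, 11, 12, 13, 26, 30]
14 → replaces 26 → [10, 11, 12, 13, 14, 30]
15 → replaces 30 → [10, 11, 12, 13, 14, 15]
16 → extends → [10, 11, 12, 13, 14, 15, 16]
17 → extends → [10, 11, 12, 13, 14, 15, 16, 17]
Longest non-decreasing subsequence has length 8, so deletions = 13 − 8 = 5.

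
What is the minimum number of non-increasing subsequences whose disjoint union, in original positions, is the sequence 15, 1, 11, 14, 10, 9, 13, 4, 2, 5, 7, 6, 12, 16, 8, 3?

Place each on the leftmost legal pile:
15 → new pile 1 (tops now [15])
1 → pile 1 (tops now [1])
11 → new pile 2 (tops now [1, 11])
14 → new pile 3 (tops now [1, 11, 14])
10 → pile 2 (tops now [1, 10, 14])
9 → pile 2 (tops now [1, 9, 14])
13 → pile 3 (tops now [1, 9, 13])
4 → pile 2 (tops now [1, 4, 13])
2 → pile 2 (tops now [1, 2, 13])
5 → pile 3 (tops now [1, 2, 5])
7 → new pile 4 (tops now [1, 2, 5, 7])
6 → pile 4 (tops now [1, 2, 5, 6])
12 → new pile 5 (tops now [1, 2, 5, 6, 12])
16 → new pile 6 (tops now [1, 2, 5, 6, 12, 16])
8 → pile 5 (tops now [1, 2, 5, 6, 8, 16])
3 → pile 3 (tops now [1, 2, 3, 6, 8, 16])
Six piles.

6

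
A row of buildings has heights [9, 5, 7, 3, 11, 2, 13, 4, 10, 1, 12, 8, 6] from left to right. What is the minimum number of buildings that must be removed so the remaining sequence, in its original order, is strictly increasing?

9

Fewest deletions = n − (longest strictly increasing subsequence).
Patience tails:
9 → extends → [9]
5 → replaces 9 → [5]
7 → extends → [5, 7]
3 → replaces 5 → [3, 7]
11 → extends → [3, 7, 11]
2 → replaces 3 → [2, 7, 11]
13 → extends → [2, 7, 11, 13]
4 → replaces 7 → [2, 4, 11, 13]
10 → replaces 11 → [2, 4, 10, 13]
1 → replaces 2 → [1, 4, 10, 13]
12 → replaces 13 → [1, 4, 10, 12]
8 → replaces 10 → [1, 4, 8, 12]
6 → replaces 8 → [1, 4, 6, 12]
Longest strictly increasing subsequence has length 4, so deletions = 13 − 4 = 9.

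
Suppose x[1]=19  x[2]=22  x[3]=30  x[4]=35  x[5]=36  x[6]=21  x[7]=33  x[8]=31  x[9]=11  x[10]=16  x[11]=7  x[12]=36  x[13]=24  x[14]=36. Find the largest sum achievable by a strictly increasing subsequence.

142

Let S[i] be the best sum of a strictly increasing subsequence ending at i:
i:       1   2   3   4   5   6   7   8   9  10  11  12  13  14
x[i]:   19  22  30  35  36  21  33  31  11  16   7  36  24  36
S:      19  41  71 106 142  40 104 102  11  27   7 142  65 142
Maximum is 142 (e.g. 19 + 22 + 30 + 35 + 36).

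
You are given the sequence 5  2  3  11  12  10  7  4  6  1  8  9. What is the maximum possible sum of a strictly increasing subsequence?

Let S[i] be the best sum of a strictly increasing subsequence ending at i:
i:      1  2  3  4  5  6  7  8  9 10 11 12
a[i]:   5  2  3 11 12 10  7  4  6  1  8  9
S:      5  2  5 16 28 15 12  9 15  1 23 32
Maximum is 32 (e.g. 2 + 3 + 4 + 6 + 8 + 9).

32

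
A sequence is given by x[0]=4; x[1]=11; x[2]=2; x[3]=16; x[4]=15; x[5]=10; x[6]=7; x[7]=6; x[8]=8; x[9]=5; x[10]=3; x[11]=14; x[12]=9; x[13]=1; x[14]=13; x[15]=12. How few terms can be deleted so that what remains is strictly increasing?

11

Fewest deletions = n − (longest strictly increasing subsequence).
i:      0  1  2  3  4  5  6  7  8  9 10 11 12 13 14 15
x[i]:   4 11  2 16 15 10  7  6  8  5  3 14  9  1 13 12
dp:     1  2  1  3  3  2  2  2  3  2  2  4  4  1  5  5
max dp = 5, so deletions = 16 − 5 = 11.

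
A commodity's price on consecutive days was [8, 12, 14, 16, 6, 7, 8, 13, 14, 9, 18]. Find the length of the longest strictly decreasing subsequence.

3

Let dp[i] be the longest strictly decreasing subsequence ending at i:
i:      1  2  3  4  5  6  7  8  9 10 11
a[i]:   8 12 14 16  6  7  8 13 14  9 18
dp:     1  1  1  1  2  2  2  2  2  3  1
Maximum is 3.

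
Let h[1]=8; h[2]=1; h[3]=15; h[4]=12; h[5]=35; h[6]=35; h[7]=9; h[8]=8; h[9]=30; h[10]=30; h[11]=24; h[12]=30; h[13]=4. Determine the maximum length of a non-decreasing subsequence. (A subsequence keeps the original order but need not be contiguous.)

5

Let dp[i] be the length of the longest such subsequence ending at index i:
i:      1  2  3  4  5  6  7  8  9 10 11 12 13
h[i]:   8  1 15 12 35 35  9  8 30 30 24 30  4
dp:     1  1  2  2  3  4  2  2  3  4  3  5  2
Maximum dp value is 5.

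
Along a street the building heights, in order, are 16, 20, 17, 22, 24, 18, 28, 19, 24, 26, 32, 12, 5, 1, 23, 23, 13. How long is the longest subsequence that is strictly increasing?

7

Let dp[i] be the length of the longest such subsequence ending at index i:
i:      1  2  3  4  5  6  7  8  9 10 11 12 13 14 15 16 17
a[i]:  16 20 17 22 24 18 28 19 24 26 32 12  5  1 23 23 13
dp:     1  2  2  3  4  3  5  4  5  6  7  1  1  1  5  5  2
Maximum dp value is 7.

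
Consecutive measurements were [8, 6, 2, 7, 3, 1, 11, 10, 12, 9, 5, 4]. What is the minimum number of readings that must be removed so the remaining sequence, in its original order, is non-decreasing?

8

Fewest deletions = n − (longest non-decreasing subsequence).
i:      1  2  3  4  5  6  7  8  9 10 11 12
a[i]:   8  6  2  7  3  1 11 10 12  9  5  4
dp:     1  1  1  2  2  1  3  3  4  3  3  3
max dp = 4, so deletions = 12 − 4 = 8.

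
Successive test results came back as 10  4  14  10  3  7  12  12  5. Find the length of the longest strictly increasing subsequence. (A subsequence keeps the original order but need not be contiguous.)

3

Let dp[i] be the length of the longest such subsequence ending at index i:
i:      1  2  3  4  5  6  7  8  9
a[i]:  10  4 14 10  3  7 12 12  5
dp:     1  1  2  2  1  2  3  3  2
Maximum dp value is 3.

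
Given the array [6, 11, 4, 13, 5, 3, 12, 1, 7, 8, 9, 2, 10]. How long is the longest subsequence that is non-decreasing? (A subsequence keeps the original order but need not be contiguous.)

6

Let dp[i] be the length of the longest such subsequence ending at index i:
i:      1  2  3  4  5  6  7  8  9 10 11 12 13
a[i]:   6 11  4 13  5  3 12  1  7  8  9  2 10
dp:     1  2  1  3  2  1  3  1  3  4  5  2  6
Maximum dp value is 6.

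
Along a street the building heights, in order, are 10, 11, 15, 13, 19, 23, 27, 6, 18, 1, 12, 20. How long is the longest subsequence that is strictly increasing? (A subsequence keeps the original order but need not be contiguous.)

6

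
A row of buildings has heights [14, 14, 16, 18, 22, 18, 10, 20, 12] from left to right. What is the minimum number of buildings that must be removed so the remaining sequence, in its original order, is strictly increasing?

5

Fewest deletions = n − (longest strictly increasing subsequence).
i:      1  2  3  4  5  6  7  8  9
a[i]:  14 14 16 18 22 18 10 20 12
dp:     1  1  2  3  4  3  1  4  2
max dp = 4, so deletions = 9 − 4 = 5.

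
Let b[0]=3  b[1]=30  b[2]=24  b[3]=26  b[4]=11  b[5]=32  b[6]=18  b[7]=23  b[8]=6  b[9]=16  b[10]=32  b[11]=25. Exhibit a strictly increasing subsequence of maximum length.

3, 11, 18, 23, 32

Patience tails give the LIS length; then backtrack through the dp parents:
3 → extends → [3]
30 → extends → [3, 30]
24 → replaces 30 → [3, 24]
26 → extends → [3, 24, 26]
11 → replaces 24 → [3, 11, 26]
32 → extends → [3, 11, 26, 32]
18 → replaces 26 → [3, 11, 18, 32]
23 → replaces 32 → [3, 11, 18, 23]
6 → replaces 11 → [3, 6, 18, 23]
16 → replaces 18 → [3, 6, 16, 23]
32 → extends → [3, 6, 16, 23, 32]
25 → replaces 32 → [3, 6, 16, 23, 25]
Length 5; one witness is 3, 11, 18, 23, 32.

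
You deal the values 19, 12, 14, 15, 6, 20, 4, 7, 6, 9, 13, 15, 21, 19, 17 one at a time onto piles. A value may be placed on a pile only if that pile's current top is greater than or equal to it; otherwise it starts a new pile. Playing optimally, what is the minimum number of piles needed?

Place each on the leftmost legal pile:
19 → new pile 1 (tops now [19])
12 → pile 1 (tops now [12])
14 → new pile 2 (tops now [12, 14])
15 → new pile 3 (tops now [12, 14, 15])
6 → pile 1 (tops now [6, 14, 15])
20 → new pile 4 (tops now [6, 14, 15, 20])
4 → pile 1 (tops now [4, 14, 15, 20])
7 → pile 2 (tops now [4, 7, 15, 20])
6 → pile 2 (tops now [4, 6, 15, 20])
9 → pile 3 (tops now [4, 6, 9, 20])
13 → pile 4 (tops now [4, 6, 9, 13])
15 → new pile 5 (tops now [4, 6, 9, 13, 15])
21 → new pile 6 (tops now [4, 6, 9, 13, 15, 21])
19 → pile 6 (tops now [4, 6, 9, 13, 15, 19])
17 → pile 6 (tops now [4, 6, 9, 13, 15, 17])
Six piles.

6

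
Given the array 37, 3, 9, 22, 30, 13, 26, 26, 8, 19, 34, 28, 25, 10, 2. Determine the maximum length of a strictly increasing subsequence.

5

Let dp[i] be the length of the longest such subsequence ending at index i:
i:      1  2  3  4  5  6  7  8  9 10 11 12 13 14 15
a[i]:  37  3  9 22 30 13 26 26  8 19 34 28 25 10  2
dp:     1  1  2  3  4  3  4  4  2  4  5  5  5  3  1
Maximum dp value is 5.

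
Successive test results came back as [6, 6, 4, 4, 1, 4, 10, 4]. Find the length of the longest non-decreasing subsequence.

Let dp[i] be the length of the longest such subsequence ending at index i:
i:      1  2  3  4  5  6  7  8
a[i]:   6  6  4  4  1  4 10  4
dp:     1  2  1  2  1  3  4  4
Maximum dp value is 4.

4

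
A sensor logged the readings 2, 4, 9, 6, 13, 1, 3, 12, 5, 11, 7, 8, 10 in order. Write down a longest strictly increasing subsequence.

Patience tails give the LIS length; then backtrack through the dp parents:
2 → extends → [2]
4 → extends → [2, 4]
9 → extends → [2, 4, 9]
6 → replaces 9 → [2, 4, 6]
13 → extends → [2, 4, 6, 13]
1 → replaces 2 → [1, 4, 6, 13]
3 → replaces 4 → [1, 3, 6, 13]
12 → replaces 13 → [1, 3, 6, 12]
5 → replaces 6 → [1, 3, 5, 12]
11 → replaces 12 → [1, 3, 5, 11]
7 → replaces 11 → [1, 3, 5, 7]
8 → extends → [1, 3, 5, 7, 8]
10 → extends → [1, 3, 5, 7, 8, 10]
Length 6; one witness is 2, 4, 6, 7, 8, 10.

2, 4, 6, 7, 8, 10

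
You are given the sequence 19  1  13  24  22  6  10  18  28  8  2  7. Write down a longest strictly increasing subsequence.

Patience tails give the LIS length; then backtrack through the dp parents:
19 → extends → [19]
1 → replaces 19 → [1]
13 → extends → [1, 13]
24 → extends → [1, 13, 24]
22 → replaces 24 → [1, 13, 22]
6 → replaces 13 → [1, 6, 22]
10 → replaces 22 → [1, 6, 10]
18 → extends → [1, 6, 10, 18]
28 → extends → [1, 6, 10, 18, 28]
8 → replaces 10 → [1, 6, 8, 18, 28]
2 → replaces 6 → [1, 2, 8, 18, 28]
7 → replaces 8 → [1, 2, 7, 18, 28]
Length 5; one witness is 1, 6, 10, 18, 28.

1, 6, 10, 18, 28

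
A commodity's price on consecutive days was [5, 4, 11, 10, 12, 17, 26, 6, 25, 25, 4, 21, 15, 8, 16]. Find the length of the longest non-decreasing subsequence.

Track the smallest tail for each achievable length (allowing ties):
5 → extends → [5]
4 → replaces 5 → [4]
11 → extends → [4, 11]
10 → replaces 11 → [4, 10]
12 → extends → [4, 10, 12]
17 → extends → [4, 10, 12, 17]
26 → extends → [4, 10, 12, 17, 26]
6 → replaces 10 → [4, 6, 12, 17, 26]
25 → replaces 26 → [4, 6, 12, 17, 25]
25 → extends → [4, 6, 12, 17, 25, 25]
4 → replaces 6 → [4, 4, 12, 17, 25, 25]
21 → replaces 25 → [4, 4, 12, 17, 21, 25]
15 → replaces 17 → [4, 4, 12, 15, 21, 25]
8 → replaces 12 → [4, 4, 8, 15, 21, 25]
16 → replaces 21 → [4, 4, 8, 15, 16, 25]
Six tails, so the longest non-decreasing subsequence has length 6 (e.g. 5, 11, 12, 17, 25, 25).

6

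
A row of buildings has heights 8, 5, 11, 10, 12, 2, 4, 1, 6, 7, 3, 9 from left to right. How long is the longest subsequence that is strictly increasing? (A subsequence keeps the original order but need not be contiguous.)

5

Let dp[i] be the length of the longest such subsequence ending at index i:
i:      1  2  3  4  5  6  7  8  9 10 11 12
a[i]:   8  5 11 10 12  2  4  1  6  7  3  9
dp:     1  1  2  2  3  1  2  1  3  4  2  5
Maximum dp value is 5.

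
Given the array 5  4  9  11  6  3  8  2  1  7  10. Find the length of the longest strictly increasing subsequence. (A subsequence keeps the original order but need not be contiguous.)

Track the smallest tail for each achievable length (strict):
5 → extends → [5]
4 → replaces 5 → [4]
9 → extends → [4, 9]
11 → extends → [4, 9, 11]
6 → replaces 9 → [4, 6, 11]
3 → replaces 4 → [3, 6, 11]
8 → replaces 11 → [3, 6, 8]
2 → replaces 3 → [2, 6, 8]
1 → replaces 2 → [1, 6, 8]
7 → replaces 8 → [1, 6, 7]
10 → extends → [1, 6, 7, 10]
Four tails, so the longest strictly increasing subsequence has length 4 (e.g. 5, 6, 8, 10).

4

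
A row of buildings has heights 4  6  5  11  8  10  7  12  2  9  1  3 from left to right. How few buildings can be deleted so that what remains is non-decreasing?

Fewest deletions = n − (longest non-decreasing subsequence).
Patience tails:
4 → extends → [4]
6 → extends → [4, 6]
5 → replaces 6 → [4, 5]
11 → extends → [4, 5, 11]
8 → replaces 11 → [4, 5, 8]
10 → extends → [4, 5, 8, 10]
7 → replaces 8 → [4, 5, 7, 10]
12 → extends → [4, 5, 7, 10, 12]
2 → replaces 4 → [2, 5, 7, 10, 12]
9 → replaces 10 → [2, 5, 7, 9, 12]
1 → replaces 2 → [1, 5, 7, 9, 12]
3 → replaces 5 → [1, 3, 7, 9, 12]
Longest non-decreasing subsequence has length 5, so deletions = 12 − 5 = 7.

7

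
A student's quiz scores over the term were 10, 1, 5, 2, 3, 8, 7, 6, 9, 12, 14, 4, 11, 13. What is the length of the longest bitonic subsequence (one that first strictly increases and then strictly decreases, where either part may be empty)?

8

inc[i] = longest strictly increasing subsequence ending at i; dec[i] = longest strictly decreasing subsequence starting at i:
i:      1  2  3  4  5  6  7  8  9 10 11 12 13 14
a[i]:  10  1  5  2  3  8  7  6  9 12 14  4 11 13
inc:    1  1  2  2  3  4  4  4  5  6  7  4  6  7
dec:    5  1  2  1  1  4  3  2  2  2  2  1  1  1
Best peak at i=11 (value 14): inc=7, dec=2, length 7+2−1 = 8.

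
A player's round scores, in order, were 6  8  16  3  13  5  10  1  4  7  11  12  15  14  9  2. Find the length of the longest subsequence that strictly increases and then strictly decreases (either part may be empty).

inc[i] = longest strictly increasing subsequence ending at i; dec[i] = longest strictly decreasing subsequence starting at i:
i:      1  2  3  4  5  6  7  8  9 10 11 12 13 14 15 16
a[i]:   6  8 16  3 13  5 10  1  4  7 11 12 15 14  9  2
inc:    1  2  3  1  3  2  3  1  2  3  4  5  6  6  4  2
dec:    4  4  5  2  4  3  3  1  2  2  3  3  4  3  2  1
Best peak at i=13 (value 15): inc=6, dec=4, length 6+4−1 = 9.

9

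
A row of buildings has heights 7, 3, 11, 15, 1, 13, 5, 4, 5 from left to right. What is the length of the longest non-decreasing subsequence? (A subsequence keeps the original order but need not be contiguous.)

Let dp[i] be the length of the longest such subsequence ending at index i:
i:      1  2  3  4  5  6  7  8  9
a[i]:   7  3 11 15  1 13  5  4  5
dp:     1  1  2  3  1  3  2  2  3
Maximum dp value is 3.

3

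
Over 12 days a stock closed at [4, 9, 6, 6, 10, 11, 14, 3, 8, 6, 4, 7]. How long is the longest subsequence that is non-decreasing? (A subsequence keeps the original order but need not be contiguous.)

6

Track the smallest tail for each achievable length (allowing ties):
4 → extends → [4]
9 → extends → [4, 9]
6 → replaces 9 → [4, 6]
6 → extends → [4, 6, 6]
10 → extends → [4, 6, 6, 10]
11 → extends → [4, 6, 6, 10, 11]
14 → extends → [4, 6, 6, 10, 11, 14]
3 → replaces 4 → [3, 6, 6, 10, 11, 14]
8 → replaces 10 → [3, 6, 6, 8, 11, 14]
6 → replaces 8 → [3, 6, 6, 6, 11, 14]
4 → replaces 6 → [3, 4, 6, 6, 11, 14]
7 → replaces 11 → [3, 4, 6, 6, 7, 14]
Six tails, so the longest non-decreasing subsequence has length 6 (e.g. 4, 6, 6, 10, 11, 14).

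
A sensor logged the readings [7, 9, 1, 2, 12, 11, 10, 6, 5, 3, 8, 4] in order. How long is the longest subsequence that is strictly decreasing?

Let dp[i] be the longest strictly decreasing subsequence ending at i:
i:      1  2  3  4  5  6  7  8  9 10 11 12
a[i]:   7  9  1  2 12 11 10  6  5  3  8  4
dp:     1  1  2  2  1  2  3  4  5  6  4  6
Maximum is 6.

6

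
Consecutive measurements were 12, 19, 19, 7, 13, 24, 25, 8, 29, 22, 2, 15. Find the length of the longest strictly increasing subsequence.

5

Track the smallest tail for each achievable length (strict):
12 → extends → [12]
19 → extends → [12, 19]
19 → already a tail → [12, 19]
7 → replaces 12 → [7, 19]
13 → replaces 19 → [7, 13]
24 → extends → [7, 13, 24]
25 → extends → [7, 13, 24, 25]
8 → replaces 13 → [7, 8, 24, 25]
29 → extends → [7, 8, 24, 25, 29]
22 → replaces 24 → [7, 8, 22, 25, 29]
2 → replaces 7 → [2, 8, 22, 25, 29]
15 → replaces 22 → [2, 8, 15, 25, 29]
Five tails, so the longest strictly increasing subsequence has length 5 (e.g. 12, 19, 24, 25, 29).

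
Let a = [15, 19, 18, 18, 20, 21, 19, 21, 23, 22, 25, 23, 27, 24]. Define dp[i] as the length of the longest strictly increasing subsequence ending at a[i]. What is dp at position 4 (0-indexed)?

3

dp[i] = 1 + max{dp[j] : j<i, a[j]<a[i]} (or 1 if no such j):
i:      0  1  2  3  4  5  6  7  8  9 10 11 12 13
a[i]:  15 19 18 18 20 21 19 21 23 22 25 23 27 24
dp:     1  2  2  2  3  4  3  4  5  5  6  6  7  7
At index 4 the value is 3.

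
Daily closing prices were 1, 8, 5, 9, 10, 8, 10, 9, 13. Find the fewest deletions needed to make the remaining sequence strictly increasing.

Fewest deletions = n − (longest strictly increasing subsequence).
i:      1  2  3  4  5  6  7  8  9
a[i]:   1  8  5  9 10  8 10  9 13
dp:     1  2  2  3  4  3  4  4  5
max dp = 5, so deletions = 9 − 5 = 4.

4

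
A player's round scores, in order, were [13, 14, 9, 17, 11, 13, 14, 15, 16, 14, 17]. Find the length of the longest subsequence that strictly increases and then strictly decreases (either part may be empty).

inc[i] = longest strictly increasing subsequence ending at i; dec[i] = longest strictly decreasing subsequence starting at i:
i:      1  2  3  4  5  6  7  8  9 10 11
a[i]:  13 14  9 17 11 13 14 15 16 14 17
inc:    1  2  1  3  2  3  4  5  6  4  7
dec:    2  2  1  3  1  1  1  2  2  1  1
Best peak at i=9 (value 16): inc=6, dec=2, length 6+2−1 = 7.

7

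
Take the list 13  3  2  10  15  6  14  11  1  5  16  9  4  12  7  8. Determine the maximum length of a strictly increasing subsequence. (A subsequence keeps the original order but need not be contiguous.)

Let dp[i] be the length of the longest such subsequence ending at index i:
i:      1  2  3  4  5  6  7  8  9 10 11 12 13 14 15 16
a[i]:  13  3  2 10 15  6 14 11  1  5 16  9  4 12  7  8
dp:     1  1  1  2  3  2  3  3  1  2  4  3  2  4  3  4
Maximum dp value is 4.

4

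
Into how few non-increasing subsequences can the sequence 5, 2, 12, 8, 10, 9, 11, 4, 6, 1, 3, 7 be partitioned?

4

The minimum number of non-increasing subsequences covering a sequence equals the length of its longest strictly increasing subsequence.
LIS length is 4 (e.g. 5, 8, 10, 11), so 4 piles are needed.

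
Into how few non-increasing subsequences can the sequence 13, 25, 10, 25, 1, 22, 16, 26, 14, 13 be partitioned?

Place each on the leftmost legal pile:
13 → new pile 1 (tops now [13])
25 → new pile 2 (tops now [13, 25])
10 → pile 1 (tops now [10, 25])
25 → pile 2 (tops now [10, 25])
1 → pile 1 (tops now [1, 25])
22 → pile 2 (tops now [1, 22])
16 → pile 2 (tops now [1, 16])
26 → new pile 3 (tops now [1, 16, 26])
14 → pile 2 (tops now [1, 14, 26])
13 → pile 2 (tops now [1, 13, 26])
Three piles.

3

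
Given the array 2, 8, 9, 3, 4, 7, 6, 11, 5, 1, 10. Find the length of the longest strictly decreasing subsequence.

5

Let dp[i] be the longest strictly decreasing subsequence ending at i:
i:      1  2  3  4  5  6  7  8  9 10 11
a[i]:   2  8  9  3  4  7  6 11  5  1 10
dp:     1  1  1  2  2  2  3  1  4  5  2
Maximum is 5.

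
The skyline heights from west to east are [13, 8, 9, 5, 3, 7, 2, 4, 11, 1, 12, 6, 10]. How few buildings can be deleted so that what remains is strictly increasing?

Fewest deletions = n − (longest strictly increasing subsequence).
Patience tails:
13 → extends → [13]
8 → replaces 13 → [8]
9 → extends → [8, 9]
5 → replaces 8 → [5, 9]
3 → replaces 5 → [3, 9]
7 → replaces 9 → [3, 7]
2 → replaces 3 → [2, 7]
4 → replaces 7 → [2, 4]
11 → extends → [2, 4, 11]
1 → replaces 2 → [1, 4, 11]
12 → extends → [1, 4, 11, 12]
6 → replaces 11 → [1, 4, 6, 12]
10 → replaces 12 → [1, 4, 6, 10]
Longest strictly increasing subsequence has length 4, so deletions = 13 − 4 = 9.

9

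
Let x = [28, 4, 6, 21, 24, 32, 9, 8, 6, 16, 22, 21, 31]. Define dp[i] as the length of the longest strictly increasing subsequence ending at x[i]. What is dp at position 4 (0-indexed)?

dp[i] = 1 + max{dp[j] : j<i, x[j]<x[i]} (or 1 if no such j):
i:      0  1  2  3  4  5  6  7  8  9 10 11 12
x[i]:  28  4  6 21 24 32  9  8  6 16 22 21 31
dp:     1  1  2  3  4  5  3  3  2  4  5  5  6
At index 4 the value is 4.

4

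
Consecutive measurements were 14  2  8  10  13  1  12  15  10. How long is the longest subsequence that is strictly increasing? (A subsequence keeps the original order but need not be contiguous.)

5

Let dp[i] be the length of the longest such subsequence ending at index i:
i:      1  2  3  4  5  6  7  8  9
a[i]:  14  2  8 10 13  1 12 15 10
dp:     1  1  2  3  4  1  4  5  3
Maximum dp value is 5.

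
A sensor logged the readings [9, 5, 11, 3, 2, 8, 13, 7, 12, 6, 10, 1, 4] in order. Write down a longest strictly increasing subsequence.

9, 11, 13

Patience tails give the LIS length; then backtrack through the dp parents:
9 → extends → [9]
5 → replaces 9 → [5]
11 → extends → [5, 11]
3 → replaces 5 → [3, 11]
2 → replaces 3 → [2, 11]
8 → replaces 11 → [2, 8]
13 → extends → [2, 8, 13]
7 → replaces 8 → [2, 7, 13]
12 → replaces 13 → [2, 7, 12]
6 → replaces 7 → [2, 6, 12]
10 → replaces 12 → [2, 6, 10]
1 → replaces 2 → [1, 6, 10]
4 → replaces 6 → [1, 4, 10]
Length 3; one witness is 9, 11, 13.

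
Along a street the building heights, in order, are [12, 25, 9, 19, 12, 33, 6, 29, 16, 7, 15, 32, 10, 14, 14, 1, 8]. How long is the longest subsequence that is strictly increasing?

Let dp[i] be the length of the longest such subsequence ending at index i:
i:      1  2  3  4  5  6  7  8  9 10 11 12 13 14 15 16 17
a[i]:  12 25  9 19 12 33  6 29 16  7 15 32 10 14 14  1  8
dp:     1  2  1  2  2  3  1  3  3  2  3  4  3  4  4  1  3
Maximum dp value is 4.

4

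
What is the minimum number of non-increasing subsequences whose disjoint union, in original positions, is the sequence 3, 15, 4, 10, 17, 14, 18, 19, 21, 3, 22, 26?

9

The minimum number of non-increasing subsequences covering a sequence equals the length of its longest strictly increasing subsequence.
LIS length is 9 (e.g. 3, 4, 10, 17, 18, 19, 21, 22, 26), so 9 piles are needed.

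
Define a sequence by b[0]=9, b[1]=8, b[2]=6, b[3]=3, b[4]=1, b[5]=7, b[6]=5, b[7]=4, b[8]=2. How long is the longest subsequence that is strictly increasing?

Track the smallest tail for each achievable length (strict):
9 → extends → [9]
8 → replaces 9 → [8]
6 → replaces 8 → [6]
3 → replaces 6 → [3]
1 → replaces 3 → [1]
7 → extends → [1, 7]
5 → replaces 7 → [1, 5]
4 → replaces 5 → [1, 4]
2 → replaces 4 → [1, 2]
Two tails, so the longest strictly increasing subsequence has length 2 (e.g. 6, 7).

2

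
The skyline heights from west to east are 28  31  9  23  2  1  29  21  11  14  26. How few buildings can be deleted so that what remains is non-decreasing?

Fewest deletions = n − (longest non-decreasing subsequence).
Patience tails:
28 → extends → [28]
31 → extends → [28, 31]
9 → replaces 28 → [9, 31]
23 → replaces 31 → [9, 23]
2 → replaces 9 → [2, 23]
1 → replaces 2 → [1, 23]
29 → extends → [1, 23, 29]
21 → replaces 23 → [1, 21, 29]
11 → replaces 21 → [1, 11, 29]
14 → replaces 29 → [1, 11, 14]
26 → extends → [1, 11, 14, 26]
Longest non-decreasing subsequence has length 4, so deletions = 11 − 4 = 7.

7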